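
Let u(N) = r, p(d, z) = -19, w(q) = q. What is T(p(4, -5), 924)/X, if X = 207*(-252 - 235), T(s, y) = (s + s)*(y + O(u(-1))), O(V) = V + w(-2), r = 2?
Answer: 11704/33603 ≈ 0.34830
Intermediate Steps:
u(N) = 2
O(V) = -2 + V (O(V) = V - 2 = -2 + V)
T(s, y) = 2*s*y (T(s, y) = (s + s)*(y + (-2 + 2)) = (2*s)*(y + 0) = (2*s)*y = 2*s*y)
X = -100809 (X = 207*(-487) = -100809)
T(p(4, -5), 924)/X = (2*(-19)*924)/(-100809) = -35112*(-1/100809) = 11704/33603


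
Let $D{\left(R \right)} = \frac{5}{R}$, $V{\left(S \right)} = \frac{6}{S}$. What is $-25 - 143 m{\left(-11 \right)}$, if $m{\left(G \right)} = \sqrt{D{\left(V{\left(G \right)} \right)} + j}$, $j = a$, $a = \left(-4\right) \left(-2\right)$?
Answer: $-25 - \frac{143 i \sqrt{42}}{6} \approx -25.0 - 154.46 i$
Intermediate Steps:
$a = 8$
$j = 8$
$m{\left(G \right)} = \sqrt{8 + \frac{5 G}{6}}$ ($m{\left(G \right)} = \sqrt{\frac{5}{6 \frac{1}{G}} + 8} = \sqrt{5 \frac{G}{6} + 8} = \sqrt{\frac{5 G}{6} + 8} = \sqrt{8 + \frac{5 G}{6}}$)
$-25 - 143 m{\left(-11 \right)} = -25 - 143 \frac{\sqrt{288 + 30 \left(-11\right)}}{6} = -25 - 143 \frac{\sqrt{288 - 330}}{6} = -25 - 143 \frac{\sqrt{-42}}{6} = -25 - 143 \frac{i \sqrt{42}}{6} = -25 - \frac{143 i \sqrt{42}}{6}$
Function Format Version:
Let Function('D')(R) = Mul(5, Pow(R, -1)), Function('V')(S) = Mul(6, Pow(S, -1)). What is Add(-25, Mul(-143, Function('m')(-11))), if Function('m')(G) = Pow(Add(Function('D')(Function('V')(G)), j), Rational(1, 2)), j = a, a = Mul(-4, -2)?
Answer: Add(-25, Mul(Rational(-143, 6), I, Pow(42, Rational(1, 2)))) ≈ Add(-25.000, Mul(-154.46, I))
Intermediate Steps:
a = 8
j = 8
Function('m')(G) = Pow(Add(8, Mul(Rational(5, 6), G)), Rational(1, 2)) (Function('m')(G) = Pow(Add(Mul(5, Pow(Mul(6, Pow(G, -1)), -1)), 8), Rational(1, 2)) = Pow(Add(Mul(5, Mul(Rational(1, 6), G)), 8), Rational(1, 2)) = Pow(Add(Mul(Rational(5, 6), G), 8), Rational(1, 2)) = Pow(Add(8, Mul(Rational(5, 6), G)), Rational(1, 2)))
Add(-25, Mul(-143, Function('m')(-11))) = Add(-25, Mul(-143, Mul(Rational(1, 6), Pow(Add(288, Mul(30, -11)), Rational(1, 2))))) = Add(-25, Mul(-143, Mul(Rational(1, 6), Pow(Add(288, -330), Rational(1, 2))))) = Add(-25, Mul(-143, Mul(Rational(1, 6), Pow(-42, Rational(1, 2))))) = Add(-25, Mul(-143, Mul(Rational(1, 6), Mul(I, Pow(42, Rational(1, 2)))))) = Add(-25, Mul(-143, Mul(Rational(1, 6), I, Pow(42, Rational(1, 2))))) = Add(-25, Mul(Rational(-143, 6), I, Pow(42, Rational(1, 2))))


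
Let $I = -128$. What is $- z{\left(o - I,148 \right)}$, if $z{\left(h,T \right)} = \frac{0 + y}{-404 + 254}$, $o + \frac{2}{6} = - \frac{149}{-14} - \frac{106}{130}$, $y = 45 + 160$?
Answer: $\frac{41}{30} \approx 1.3667$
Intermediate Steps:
$y = 205$
$o = \frac{25919}{2730}$ ($o = - \frac{1}{3} - \left(- \frac{149}{14} + \frac{53}{65}\right) = - \frac{1}{3} - - \frac{8943}{910} = - \frac{1}{3} + \left(\frac{149}{14} - \frac{53}{65}\right) = - \frac{1}{3} + \frac{8943}{910} = \frac{25919}{2730} \approx 9.4941$)
$z{\left(h,T \right)} = - \frac{41}{30}$ ($z{\left(h,T \right)} = \frac{0 + 205}{-404 + 254} = \frac{205}{-150} = 205 \left(- \frac{1}{150}\right) = - \frac{41}{30}$)
$- z{\left(o - I,148 \right)} = \left(-1\right) \left(- \frac{41}{30}\right) = \frac{41}{30}$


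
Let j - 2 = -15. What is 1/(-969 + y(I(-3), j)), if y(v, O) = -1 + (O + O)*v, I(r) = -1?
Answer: -1/944 ≈ -0.0010593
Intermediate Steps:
j = -13 (j = 2 - 15 = -13)
y(v, O) = -1 + 2*O*v (y(v, O) = -1 + (2*O)*v = -1 + 2*O*v)
1/(-969 + y(I(-3), j)) = 1/(-969 + (-1 + 2*(-13)*(-1))) = 1/(-969 + (-1 + 26)) = 1/(-969 + 25) = 1/(-944) = -1/944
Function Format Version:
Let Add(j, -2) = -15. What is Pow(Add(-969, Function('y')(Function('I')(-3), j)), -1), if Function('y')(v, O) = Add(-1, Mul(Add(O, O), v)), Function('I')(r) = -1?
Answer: Rational(-1, 944) ≈ -0.0010593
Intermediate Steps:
j = -13 (j = Add(2, -15) = -13)
Function('y')(v, O) = Add(-1, Mul(2, O, v)) (Function('y')(v, O) = Add(-1, Mul(Mul(2, O), v)) = Add(-1, Mul(2, O, v)))
Pow(Add(-969, Function('y')(Function('I')(-3), j)), -1) = Pow(Add(-969, Add(-1, Mul(2, -13, -1))), -1) = Pow(Add(-969, Add(-1, 26)), -1) = Pow(Add(-969, 25), -1) = Pow(-944, -1) = Rational(-1, 944)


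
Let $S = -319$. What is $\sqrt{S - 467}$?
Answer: $i \sqrt{786} \approx 28.036 i$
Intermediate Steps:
$\sqrt{S - 467} = \sqrt{-319 - 467} = \sqrt{-786} = i \sqrt{786}$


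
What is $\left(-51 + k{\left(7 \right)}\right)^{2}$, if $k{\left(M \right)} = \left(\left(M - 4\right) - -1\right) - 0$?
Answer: $2209$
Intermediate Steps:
$k{\left(M \right)} = -3 + M$ ($k{\left(M \right)} = \left(\left(-4 + M\right) + 1\right) + 0 = \left(-3 + M\right) + 0 = -3 + M$)
$\left(-51 + k{\left(7 \right)}\right)^{2} = \left(-51 + \left(-3 + 7\right)\right)^{2} = \left(-51 + 4\right)^{2} = \left(-47\right)^{2} = 2209$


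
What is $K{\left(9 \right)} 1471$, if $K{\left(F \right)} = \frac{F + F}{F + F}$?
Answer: $1471$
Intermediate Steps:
$K{\left(F \right)} = 1$ ($K{\left(F \right)} = \frac{2 F}{2 F} = 2 F \frac{1}{2 F} = 1$)
$K{\left(9 \right)} 1471 = 1 \cdot 1471 = 1471$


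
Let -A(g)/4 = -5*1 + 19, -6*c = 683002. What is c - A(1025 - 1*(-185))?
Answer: -341333/3 ≈ -1.1378e+5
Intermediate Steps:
c = -341501/3 (c = -1/6*683002 = -341501/3 ≈ -1.1383e+5)
A(g) = -56 (A(g) = -4*(-5*1 + 19) = -4*(-5 + 19) = -4*14 = -56)
c - A(1025 - 1*(-185)) = -341501/3 - 1*(-56) = -341501/3 + 56 = -341333/3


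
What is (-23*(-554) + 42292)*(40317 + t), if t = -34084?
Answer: 343026922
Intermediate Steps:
(-23*(-554) + 42292)*(40317 + t) = (-23*(-554) + 42292)*(40317 - 34084) = (12742 + 42292)*6233 = 55034*6233 = 343026922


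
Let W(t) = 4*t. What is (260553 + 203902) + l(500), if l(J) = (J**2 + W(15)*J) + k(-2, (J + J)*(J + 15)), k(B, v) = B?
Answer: 744453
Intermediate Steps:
l(J) = -2 + J**2 + 60*J (l(J) = (J**2 + (4*15)*J) - 2 = (J**2 + 60*J) - 2 = -2 + J**2 + 60*J)
(260553 + 203902) + l(500) = (260553 + 203902) + (-2 + 500**2 + 60*500) = 464455 + (-2 + 250000 + 30000) = 464455 + 279998 = 744453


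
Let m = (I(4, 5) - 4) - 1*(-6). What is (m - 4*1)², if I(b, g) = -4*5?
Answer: 484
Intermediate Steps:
I(b, g) = -20
m = -18 (m = (-20 - 4) - 1*(-6) = -24 + 6 = -18)
(m - 4*1)² = (-18 - 4*1)² = (-18 - 4)² = (-22)² = 484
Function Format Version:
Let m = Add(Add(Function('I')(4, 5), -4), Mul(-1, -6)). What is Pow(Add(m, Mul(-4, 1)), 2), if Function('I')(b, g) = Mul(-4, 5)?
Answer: 484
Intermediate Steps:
Function('I')(b, g) = -20
m = -18 (m = Add(Add(-20, -4), Mul(-1, -6)) = Add(-24, 6) = -18)
Pow(Add(m, Mul(-4, 1)), 2) = Pow(Add(-18, Mul(-4, 1)), 2) = Pow(Add(-18, -4), 2) = Pow(-22, 2) = 484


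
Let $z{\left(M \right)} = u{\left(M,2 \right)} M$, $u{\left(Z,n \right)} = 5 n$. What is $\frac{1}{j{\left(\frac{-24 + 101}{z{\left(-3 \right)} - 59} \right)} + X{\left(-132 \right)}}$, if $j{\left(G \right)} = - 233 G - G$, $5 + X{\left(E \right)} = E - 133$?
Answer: $- \frac{89}{6012} \approx -0.014804$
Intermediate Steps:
$X{\left(E \right)} = -138 + E$ ($X{\left(E \right)} = -5 + \left(E - 133\right) = -5 + \left(-133 + E\right) = -138 + E$)
$z{\left(M \right)} = 10 M$ ($z{\left(M \right)} = 5 \cdot 2 M = 10 M$)
$j{\left(G \right)} = - 234 G$
$\frac{1}{j{\left(\frac{-24 + 101}{z{\left(-3 \right)} - 59} \right)} + X{\left(-132 \right)}} = \frac{1}{- 234 \frac{-24 + 101}{10 \left(-3\right) - 59} - 270} = \frac{1}{- 234 \frac{77}{-30 - 59} - 270} = \frac{1}{- 234 \frac{77}{-89} - 270} = \frac{1}{- 234 \cdot 77 \left(- \frac{1}{89}\right) - 270} = \frac{1}{\left(-234\right) \left(- \frac{77}{89}\right) - 270} = \frac{1}{\frac{18018}{89} - 270} = \frac{1}{- \frac{6012}{89}} = - \frac{89}{6012}$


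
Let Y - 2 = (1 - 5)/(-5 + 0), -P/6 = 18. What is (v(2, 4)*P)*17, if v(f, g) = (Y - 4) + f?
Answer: -7344/5 ≈ -1468.8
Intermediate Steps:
P = -108 (P = -6*18 = -108)
Y = 14/5 (Y = 2 + (1 - 5)/(-5 + 0) = 2 - 4/(-5) = 2 - 4*(-1/5) = 2 + 4/5 = 14/5 ≈ 2.8000)
v(f, g) = -6/5 + f (v(f, g) = (14/5 - 4) + f = -6/5 + f)
(v(2, 4)*P)*17 = ((-6/5 + 2)*(-108))*17 = ((4/5)*(-108))*17 = -432/5*17 = -7344/5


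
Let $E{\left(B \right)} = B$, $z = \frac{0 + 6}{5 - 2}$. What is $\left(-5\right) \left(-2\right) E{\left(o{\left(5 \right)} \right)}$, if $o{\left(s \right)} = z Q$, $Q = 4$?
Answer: $80$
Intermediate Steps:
$z = 2$ ($z = \frac{6}{3} = 6 \cdot \frac{1}{3} = 2$)
$o{\left(s \right)} = 8$ ($o{\left(s \right)} = 2 \cdot 4 = 8$)
$\left(-5\right) \left(-2\right) E{\left(o{\left(5 \right)} \right)} = \left(-5\right) \left(-2\right) 8 = 10 \cdot 8 = 80$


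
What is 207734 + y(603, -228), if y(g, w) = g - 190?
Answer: 208147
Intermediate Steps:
y(g, w) = -190 + g
207734 + y(603, -228) = 207734 + (-190 + 603) = 207734 + 413 = 208147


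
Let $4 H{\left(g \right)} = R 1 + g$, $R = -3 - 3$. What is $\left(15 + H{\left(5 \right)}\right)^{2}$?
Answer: $\frac{3481}{16} \approx 217.56$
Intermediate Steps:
$R = -6$ ($R = -3 - 3 = -6$)
$H{\left(g \right)} = - \frac{3}{2} + \frac{g}{4}$ ($H{\left(g \right)} = \frac{\left(-6\right) 1 + g}{4} = \frac{-6 + g}{4} = - \frac{3}{2} + \frac{g}{4}$)
$\left(15 + H{\left(5 \right)}\right)^{2} = \left(15 + \left(- \frac{3}{2} + \frac{1}{4} \cdot 5\right)\right)^{2} = \left(15 + \left(- \frac{3}{2} + \frac{5}{4}\right)\right)^{2} = \left(15 - \frac{1}{4}\right)^{2} = \left(\frac{59}{4}\right)^{2} = \frac{3481}{16}$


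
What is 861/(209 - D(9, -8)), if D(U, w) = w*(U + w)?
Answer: 123/31 ≈ 3.9677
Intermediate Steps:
861/(209 - D(9, -8)) = 861/(209 - (-8)*(9 - 8)) = 861/(209 - (-8)) = 861/(209 - 1*(-8)) = 861/(209 + 8) = 861/217 = 861*(1/217) = 123/31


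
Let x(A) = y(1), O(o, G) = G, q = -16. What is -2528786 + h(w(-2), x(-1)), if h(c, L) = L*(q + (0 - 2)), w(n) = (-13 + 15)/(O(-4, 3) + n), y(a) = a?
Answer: -2528804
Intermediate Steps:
w(n) = 2/(3 + n) (w(n) = (-13 + 15)/(3 + n) = 2/(3 + n))
x(A) = 1
h(c, L) = -18*L (h(c, L) = L*(-16 + (0 - 2)) = L*(-16 - 2) = L*(-18) = -18*L)
-2528786 + h(w(-2), x(-1)) = -2528786 - 18*1 = -2528786 - 18 = -2528804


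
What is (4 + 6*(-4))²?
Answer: 400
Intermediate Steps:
(4 + 6*(-4))² = (4 - 24)² = (-20)² = 400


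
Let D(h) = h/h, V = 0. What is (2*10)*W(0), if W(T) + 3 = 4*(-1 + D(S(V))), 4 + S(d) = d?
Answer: -60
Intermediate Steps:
S(d) = -4 + d
D(h) = 1
W(T) = -3 (W(T) = -3 + 4*(-1 + 1) = -3 + 4*0 = -3 + 0 = -3)
(2*10)*W(0) = (2*10)*(-3) = 20*(-3) = -60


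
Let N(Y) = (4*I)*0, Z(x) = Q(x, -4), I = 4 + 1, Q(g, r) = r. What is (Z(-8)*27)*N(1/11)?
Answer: 0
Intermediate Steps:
I = 5
Z(x) = -4
N(Y) = 0 (N(Y) = (4*5)*0 = 20*0 = 0)
(Z(-8)*27)*N(1/11) = -4*27*0 = -108*0 = 0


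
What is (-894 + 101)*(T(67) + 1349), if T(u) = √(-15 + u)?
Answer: -1069757 - 1586*√13 ≈ -1.0755e+6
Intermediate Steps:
(-894 + 101)*(T(67) + 1349) = (-894 + 101)*(√(-15 + 67) + 1349) = -793*(√52 + 1349) = -793*(2*√13 + 1349) = -793*(1349 + 2*√13) = -1069757 - 1586*√13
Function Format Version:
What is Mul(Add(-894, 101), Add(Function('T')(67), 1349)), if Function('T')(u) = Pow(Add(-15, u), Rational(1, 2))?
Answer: Add(-1069757, Mul(-1586, Pow(13, Rational(1, 2)))) ≈ -1.0755e+6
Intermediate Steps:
Mul(Add(-894, 101), Add(Function('T')(67), 1349)) = Mul(Add(-894, 101), Add(Pow(Add(-15, 67), Rational(1, 2)), 1349)) = Mul(-793, Add(Pow(52, Rational(1, 2)), 1349)) = Mul(-793, Add(Mul(2, Pow(13, Rational(1, 2))), 1349)) = Mul(-793, Add(1349, Mul(2, Pow(13, Rational(1, 2))))) = Add(-1069757, Mul(-1586, Pow(13, Rational(1, 2))))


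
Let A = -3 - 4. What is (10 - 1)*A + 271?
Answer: 208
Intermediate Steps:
A = -7
(10 - 1)*A + 271 = (10 - 1)*(-7) + 271 = 9*(-7) + 271 = -63 + 271 = 208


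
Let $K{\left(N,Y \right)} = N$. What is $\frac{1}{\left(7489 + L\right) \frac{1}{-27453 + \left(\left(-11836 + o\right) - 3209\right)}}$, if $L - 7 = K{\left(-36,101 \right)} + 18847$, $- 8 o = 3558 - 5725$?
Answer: $- \frac{337817}{210456} \approx -1.6052$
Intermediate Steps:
$o = \frac{2167}{8}$ ($o = - \frac{3558 - 5725}{8} = \left(- \frac{1}{8}\right) \left(-2167\right) = \frac{2167}{8} \approx 270.88$)
$L = 18818$ ($L = 7 + \left(-36 + 18847\right) = 7 + 18811 = 18818$)
$\frac{1}{\left(7489 + L\right) \frac{1}{-27453 + \left(\left(-11836 + o\right) - 3209\right)}} = \frac{1}{\left(7489 + 18818\right) \frac{1}{-27453 + \left(\left(-11836 + \frac{2167}{8}\right) - 3209\right)}} = \frac{1}{26307 \frac{1}{-27453 - \frac{118193}{8}}} = \frac{1}{26307 \frac{1}{- \frac{337817}{8}}} = \frac{1}{26307 \left(- \frac{8}{337817}\right)} = \frac{1}{- \frac{210456}{337817}} = - \frac{337817}{210456}$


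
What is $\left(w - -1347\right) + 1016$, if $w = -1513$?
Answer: $850$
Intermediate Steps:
$\left(w - -1347\right) + 1016 = \left(-1513 - -1347\right) + 1016 = \left(-1513 + 1347\right) + 1016 = -166 + 1016 = 850$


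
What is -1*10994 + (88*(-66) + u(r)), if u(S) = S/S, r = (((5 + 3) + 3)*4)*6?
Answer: -16801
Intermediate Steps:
r = 264 (r = ((8 + 3)*4)*6 = (11*4)*6 = 44*6 = 264)
u(S) = 1
-1*10994 + (88*(-66) + u(r)) = -1*10994 + (88*(-66) + 1) = -10994 + (-5808 + 1) = -10994 - 5807 = -16801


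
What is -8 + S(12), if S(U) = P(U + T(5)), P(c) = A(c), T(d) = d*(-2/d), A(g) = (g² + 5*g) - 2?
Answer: 140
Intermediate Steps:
A(g) = -2 + g² + 5*g
T(d) = -2
P(c) = -2 + c² + 5*c
S(U) = -12 + (-2 + U)² + 5*U (S(U) = -2 + (U - 2)² + 5*(U - 2) = -2 + (-2 + U)² + 5*(-2 + U) = -2 + (-2 + U)² + (-10 + 5*U) = -12 + (-2 + U)² + 5*U)
-8 + S(12) = -8 + (-8 + 12 + 12²) = -8 + (-8 + 12 + 144) = -8 + 148 = 140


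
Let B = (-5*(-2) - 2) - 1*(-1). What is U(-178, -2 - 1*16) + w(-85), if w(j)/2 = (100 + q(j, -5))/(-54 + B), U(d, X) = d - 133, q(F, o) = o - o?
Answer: -2839/9 ≈ -315.44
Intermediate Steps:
q(F, o) = 0
B = 9 (B = (10 - 2) + 1 = 8 + 1 = 9)
U(d, X) = -133 + d
w(j) = -40/9 (w(j) = 2*((100 + 0)/(-54 + 9)) = 2*(100/(-45)) = 2*(100*(-1/45)) = 2*(-20/9) = -40/9)
U(-178, -2 - 1*16) + w(-85) = (-133 - 178) - 40/9 = -311 - 40/9 = -2839/9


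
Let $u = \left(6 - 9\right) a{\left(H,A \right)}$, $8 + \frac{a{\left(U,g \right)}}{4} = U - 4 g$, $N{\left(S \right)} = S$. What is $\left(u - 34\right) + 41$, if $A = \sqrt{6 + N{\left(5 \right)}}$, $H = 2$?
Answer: $79 + 48 \sqrt{11} \approx 238.2$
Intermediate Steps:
$A = \sqrt{11}$ ($A = \sqrt{6 + 5} = \sqrt{11} \approx 3.3166$)
$a{\left(U,g \right)} = -32 - 16 g + 4 U$ ($a{\left(U,g \right)} = -32 + 4 \left(U - 4 g\right) = -32 + \left(- 16 g + 4 U\right) = -32 - 16 g + 4 U$)
$u = 72 + 48 \sqrt{11}$ ($u = \left(6 - 9\right) \left(-32 - 16 \sqrt{11} + 4 \cdot 2\right) = - 3 \left(-32 - 16 \sqrt{11} + 8\right) = - 3 \left(-24 - 16 \sqrt{11}\right) = 72 + 48 \sqrt{11} \approx 231.2$)
$\left(u - 34\right) + 41 = \left(\left(72 + 48 \sqrt{11}\right) - 34\right) + 41 = \left(38 + 48 \sqrt{11}\right) + 41 = 79 + 48 \sqrt{11}$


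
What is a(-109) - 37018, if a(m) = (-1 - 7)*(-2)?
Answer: -37002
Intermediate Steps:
a(m) = 16 (a(m) = -8*(-2) = 16)
a(-109) - 37018 = 16 - 37018 = -37002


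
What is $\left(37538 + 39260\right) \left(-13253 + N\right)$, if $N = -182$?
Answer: $-1031781130$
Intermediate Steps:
$\left(37538 + 39260\right) \left(-13253 + N\right) = \left(37538 + 39260\right) \left(-13253 - 182\right) = 76798 \left(-13435\right) = -1031781130$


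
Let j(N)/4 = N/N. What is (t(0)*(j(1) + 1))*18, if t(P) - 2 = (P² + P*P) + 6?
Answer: 720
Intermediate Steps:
t(P) = 8 + 2*P² (t(P) = 2 + ((P² + P*P) + 6) = 2 + ((P² + P²) + 6) = 2 + (2*P² + 6) = 2 + (6 + 2*P²) = 8 + 2*P²)
j(N) = 4 (j(N) = 4*(N/N) = 4*1 = 4)
(t(0)*(j(1) + 1))*18 = ((8 + 2*0²)*(4 + 1))*18 = ((8 + 2*0)*5)*18 = ((8 + 0)*5)*18 = (8*5)*18 = 40*18 = 720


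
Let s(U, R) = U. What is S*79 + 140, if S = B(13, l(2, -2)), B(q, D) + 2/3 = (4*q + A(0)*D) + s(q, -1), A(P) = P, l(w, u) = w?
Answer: 15667/3 ≈ 5222.3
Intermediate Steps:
B(q, D) = -⅔ + 5*q (B(q, D) = -⅔ + ((4*q + 0*D) + q) = -⅔ + ((4*q + 0) + q) = -⅔ + (4*q + q) = -⅔ + 5*q)
S = 193/3 (S = -⅔ + 5*13 = -⅔ + 65 = 193/3 ≈ 64.333)
S*79 + 140 = (193/3)*79 + 140 = 15247/3 + 140 = 15667/3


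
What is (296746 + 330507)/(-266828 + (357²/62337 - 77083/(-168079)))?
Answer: -2190689596132873/931891660910134 ≈ -2.3508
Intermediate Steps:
(296746 + 330507)/(-266828 + (357²/62337 - 77083/(-168079))) = 627253/(-266828 + (127449*(1/62337) - 77083*(-1/168079))) = 627253/(-266828 + (42483/20779 + 77083/168079)) = 627253/(-266828 + 8742207814/3492513541) = 627253/(-931891660910134/3492513541) = 627253*(-3492513541/931891660910134) = -2190689596132873/931891660910134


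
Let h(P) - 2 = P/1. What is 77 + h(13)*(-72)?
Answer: -1003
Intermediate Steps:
h(P) = 2 + P (h(P) = 2 + P/1 = 2 + P*1 = 2 + P)
77 + h(13)*(-72) = 77 + (2 + 13)*(-72) = 77 + 15*(-72) = 77 - 1080 = -1003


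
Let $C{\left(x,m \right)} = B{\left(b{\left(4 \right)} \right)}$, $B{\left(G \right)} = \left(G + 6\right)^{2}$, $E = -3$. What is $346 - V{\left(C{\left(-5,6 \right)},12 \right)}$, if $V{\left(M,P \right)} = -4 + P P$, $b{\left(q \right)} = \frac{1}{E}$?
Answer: $206$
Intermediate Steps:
$b{\left(q \right)} = - \frac{1}{3}$ ($b{\left(q \right)} = \frac{1}{-3} = - \frac{1}{3}$)
$B{\left(G \right)} = \left(6 + G\right)^{2}$
$C{\left(x,m \right)} = \frac{289}{9}$ ($C{\left(x,m \right)} = \left(6 - \frac{1}{3}\right)^{2} = \left(\frac{17}{3}\right)^{2} = \frac{289}{9}$)
$V{\left(M,P \right)} = -4 + P^{2}$
$346 - V{\left(C{\left(-5,6 \right)},12 \right)} = 346 - \left(-4 + 12^{2}\right) = 346 - \left(-4 + 144\right) = 346 - 140 = 206$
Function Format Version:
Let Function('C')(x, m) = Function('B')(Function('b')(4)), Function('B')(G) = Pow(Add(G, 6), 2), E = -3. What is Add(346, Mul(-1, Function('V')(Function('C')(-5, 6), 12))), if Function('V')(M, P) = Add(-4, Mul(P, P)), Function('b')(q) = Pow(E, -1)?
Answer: 206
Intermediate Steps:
Function('b')(q) = Rational(-1, 3) (Function('b')(q) = Pow(-3, -1) = Rational(-1, 3))
Function('B')(G) = Pow(Add(6, G), 2)
Function('C')(x, m) = Rational(289, 9) (Function('C')(x, m) = Pow(Add(6, Rational(-1, 3)), 2) = Pow(Rational(17, 3), 2) = Rational(289, 9))
Function('V')(M, P) = Add(-4, Pow(P, 2))
Add(346, Mul(-1, Function('V')(Function('C')(-5, 6), 12))) = Add(346, Mul(-1, Add(-4, Pow(12, 2)))) = Add(346, Mul(-1, Add(-4, 144))) = Add(346, Mul(-1, 140)) = Add(346, -140) = 206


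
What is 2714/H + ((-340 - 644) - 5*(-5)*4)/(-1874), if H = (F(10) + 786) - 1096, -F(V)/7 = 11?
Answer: -2371964/362619 ≈ -6.5412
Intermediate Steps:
F(V) = -77 (F(V) = -7*11 = -77)
H = -387 (H = (-77 + 786) - 1096 = 709 - 1096 = -387)
2714/H + ((-340 - 644) - 5*(-5)*4)/(-1874) = 2714/(-387) + ((-340 - 644) - 5*(-5)*4)/(-1874) = 2714*(-1/387) + (-984 + 25*4)*(-1/1874) = -2714/387 + (-984 + 100)*(-1/1874) = -2714/387 - 884*(-1/1874) = -2714/387 + 442/937 = -2371964/362619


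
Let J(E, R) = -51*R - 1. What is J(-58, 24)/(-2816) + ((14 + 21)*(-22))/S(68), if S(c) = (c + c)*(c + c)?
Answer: 320145/813824 ≈ 0.39338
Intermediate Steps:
J(E, R) = -1 - 51*R
S(c) = 4*c² (S(c) = (2*c)*(2*c) = 4*c²)
J(-58, 24)/(-2816) + ((14 + 21)*(-22))/S(68) = (-1 - 51*24)/(-2816) + ((14 + 21)*(-22))/((4*68²)) = (-1 - 1224)*(-1/2816) + (35*(-22))/((4*4624)) = -1225*(-1/2816) - 770/18496 = 1225/2816 - 770*1/18496 = 1225/2816 - 385/9248 = 320145/813824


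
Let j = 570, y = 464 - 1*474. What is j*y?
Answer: -5700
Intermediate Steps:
y = -10 (y = 464 - 474 = -10)
j*y = 570*(-10) = -5700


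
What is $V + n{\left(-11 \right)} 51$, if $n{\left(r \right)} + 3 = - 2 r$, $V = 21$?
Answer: $990$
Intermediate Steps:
$n{\left(r \right)} = -3 - 2 r$
$V + n{\left(-11 \right)} 51 = 21 + \left(-3 - -22\right) 51 = 21 + \left(-3 + 22\right) 51 = 21 + 19 \cdot 51 = 21 + 969 = 990$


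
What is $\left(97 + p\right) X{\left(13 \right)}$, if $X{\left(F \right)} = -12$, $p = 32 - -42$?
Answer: $-2052$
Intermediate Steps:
$p = 74$ ($p = 32 + 42 = 74$)
$\left(97 + p\right) X{\left(13 \right)} = \left(97 + 74\right) \left(-12\right) = 171 \left(-12\right) = -2052$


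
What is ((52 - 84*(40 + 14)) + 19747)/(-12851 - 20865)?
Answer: -15263/33716 ≈ -0.45269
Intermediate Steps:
((52 - 84*(40 + 14)) + 19747)/(-12851 - 20865) = ((52 - 84*54) + 19747)/(-33716) = ((52 - 4536) + 19747)*(-1/33716) = (-4484 + 19747)*(-1/33716) = 15263*(-1/33716) = -15263/33716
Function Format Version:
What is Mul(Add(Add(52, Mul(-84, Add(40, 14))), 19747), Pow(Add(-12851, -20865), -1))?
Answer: Rational(-15263, 33716) ≈ -0.45269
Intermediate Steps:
Mul(Add(Add(52, Mul(-84, Add(40, 14))), 19747), Pow(Add(-12851, -20865), -1)) = Mul(Add(Add(52, Mul(-84, 54)), 19747), Pow(-33716, -1)) = Mul(Add(Add(52, -4536), 19747), Rational(-1, 33716)) = Mul(Add(-4484, 19747), Rational(-1, 33716)) = Mul(15263, Rational(-1, 33716)) = Rational(-15263, 33716)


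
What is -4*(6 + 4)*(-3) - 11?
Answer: 109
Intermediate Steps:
-4*(6 + 4)*(-3) - 11 = -40*(-3) - 11 = -4*(-30) - 11 = 120 - 11 = 109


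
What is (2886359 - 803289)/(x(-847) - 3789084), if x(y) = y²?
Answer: -416614/614335 ≈ -0.67815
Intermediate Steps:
(2886359 - 803289)/(x(-847) - 3789084) = (2886359 - 803289)/((-847)² - 3789084) = 2083070/(717409 - 3789084) = 2083070/(-3071675) = 2083070*(-1/3071675) = -416614/614335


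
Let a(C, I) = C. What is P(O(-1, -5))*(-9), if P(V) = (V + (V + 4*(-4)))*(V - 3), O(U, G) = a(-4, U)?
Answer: -1512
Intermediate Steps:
O(U, G) = -4
P(V) = (-16 + 2*V)*(-3 + V) (P(V) = (V + (V - 16))*(-3 + V) = (V + (-16 + V))*(-3 + V) = (-16 + 2*V)*(-3 + V))
P(O(-1, -5))*(-9) = (48 - 22*(-4) + 2*(-4)²)*(-9) = (48 + 88 + 2*16)*(-9) = (48 + 88 + 32)*(-9) = 168*(-9) = -1512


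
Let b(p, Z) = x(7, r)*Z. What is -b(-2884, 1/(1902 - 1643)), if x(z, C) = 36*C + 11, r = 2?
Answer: -83/259 ≈ -0.32046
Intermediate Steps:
x(z, C) = 11 + 36*C
b(p, Z) = 83*Z (b(p, Z) = (11 + 36*2)*Z = (11 + 72)*Z = 83*Z)
-b(-2884, 1/(1902 - 1643)) = -83/(1902 - 1643) = -83/259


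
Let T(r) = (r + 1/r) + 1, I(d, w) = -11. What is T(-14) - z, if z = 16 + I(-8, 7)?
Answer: -253/14 ≈ -18.071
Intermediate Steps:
T(r) = 1 + r + 1/r
z = 5 (z = 16 - 11 = 5)
T(-14) - z = (1 - 14 + 1/(-14)) - 1*5 = (1 - 14 - 1/14) - 5 = -183/14 - 5 = -253/14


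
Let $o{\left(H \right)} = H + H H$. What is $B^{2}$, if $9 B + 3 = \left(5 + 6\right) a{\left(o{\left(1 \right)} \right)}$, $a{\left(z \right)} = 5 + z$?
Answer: $\frac{5476}{81} \approx 67.605$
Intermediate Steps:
$o{\left(H \right)} = H + H^{2}$
$B = \frac{74}{9}$ ($B = - \frac{1}{3} + \frac{\left(5 + 6\right) \left(5 + 1 \left(1 + 1\right)\right)}{9} = - \frac{1}{3} + \frac{11 \left(5 + 1 \cdot 2\right)}{9} = - \frac{1}{3} + \frac{11 \left(5 + 2\right)}{9} = - \frac{1}{3} + \frac{11 \cdot 7}{9} = - \frac{1}{3} + \frac{1}{9} \cdot 77 = - \frac{1}{3} + \frac{77}{9} = \frac{74}{9} \approx 8.2222$)
$B^{2} = \left(\frac{74}{9}\right)^{2} = \frac{5476}{81}$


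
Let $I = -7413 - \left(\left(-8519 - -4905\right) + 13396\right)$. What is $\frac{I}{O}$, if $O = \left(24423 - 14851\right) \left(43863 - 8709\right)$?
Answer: $- \frac{17195}{336494088} \approx -5.11 \cdot 10^{-5}$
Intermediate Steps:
$O = 336494088$ ($O = 9572 \cdot 35154 = 336494088$)
$I = -17195$ ($I = -7413 - \left(\left(-8519 + 4905\right) + 13396\right) = -7413 - \left(-3614 + 13396\right) = -7413 - 9782 = -17195$)
$\frac{I}{O} = - \frac{17195}{336494088}$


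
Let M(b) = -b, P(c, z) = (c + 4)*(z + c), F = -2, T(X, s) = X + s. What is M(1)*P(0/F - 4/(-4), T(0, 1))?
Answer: -10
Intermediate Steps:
P(c, z) = (4 + c)*(c + z)
M(1)*P(0/F - 4/(-4), T(0, 1)) = (-1*1)*((0/(-2) - 4/(-4))² + 4*(0/(-2) - 4/(-4)) + 4*(0 + 1) + (0/(-2) - 4/(-4))*(0 + 1)) = -((0*(-½) - 4*(-¼))² + 4*(0*(-½) - 4*(-¼)) + 4*1 + (0*(-½) - 4*(-¼))*1) = -((0 + 1)² + 4*(0 + 1) + 4 + (0 + 1)*1) = -(1² + 4*1 + 4 + 1*1) = -(1 + 4 + 4 + 1) = -1*10 = -10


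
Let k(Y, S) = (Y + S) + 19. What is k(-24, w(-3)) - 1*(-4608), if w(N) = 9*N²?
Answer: 4684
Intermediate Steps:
k(Y, S) = 19 + S + Y (k(Y, S) = (S + Y) + 19 = 19 + S + Y)
k(-24, w(-3)) - 1*(-4608) = (19 + 9*(-3)² - 24) - 1*(-4608) = (19 + 9*9 - 24) + 4608 = (19 + 81 - 24) + 4608 = 76 + 4608 = 4684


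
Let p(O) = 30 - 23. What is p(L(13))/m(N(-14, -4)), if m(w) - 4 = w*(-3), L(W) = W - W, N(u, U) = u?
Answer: 7/46 ≈ 0.15217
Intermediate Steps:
L(W) = 0
p(O) = 7
m(w) = 4 - 3*w (m(w) = 4 + w*(-3) = 4 - 3*w)
p(L(13))/m(N(-14, -4)) = 7/(4 - 3*(-14)) = 7/(4 + 42) = 7/46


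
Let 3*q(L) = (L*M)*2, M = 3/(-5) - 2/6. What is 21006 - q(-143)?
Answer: 941266/45 ≈ 20917.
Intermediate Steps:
M = -14/15 (M = 3*(-⅕) - 2*⅙ = -⅗ - ⅓ = -14/15 ≈ -0.93333)
q(L) = -28*L/45 (q(L) = ((L*(-14/15))*2)/3 = (-14*L/15*2)/3 = (-28*L/15)/3 = -28*L/45)
21006 - q(-143) = 21006 - (-28)*(-143)/45 = 21006 - 1*4004/45 = 21006 - 4004/45 = 941266/45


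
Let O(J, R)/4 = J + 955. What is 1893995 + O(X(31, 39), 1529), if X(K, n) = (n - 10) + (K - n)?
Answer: 1897899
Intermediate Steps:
X(K, n) = -10 + K (X(K, n) = (-10 + n) + (K - n) = -10 + K)
O(J, R) = 3820 + 4*J (O(J, R) = 4*(J + 955) = 4*(955 + J) = 3820 + 4*J)
1893995 + O(X(31, 39), 1529) = 1893995 + (3820 + 4*(-10 + 31)) = 1893995 + (3820 + 4*21) = 1893995 + (3820 + 84) = 1893995 + 3904 = 1897899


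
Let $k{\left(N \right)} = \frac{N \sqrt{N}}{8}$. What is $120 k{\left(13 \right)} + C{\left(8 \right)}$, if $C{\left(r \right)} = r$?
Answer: $8 + 195 \sqrt{13} \approx 711.08$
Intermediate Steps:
$k{\left(N \right)} = \frac{N^{\frac{3}{2}}}{8}$ ($k{\left(N \right)} = N^{\frac{3}{2}} \cdot \frac{1}{8} = \frac{N^{\frac{3}{2}}}{8}$)
$120 k{\left(13 \right)} + C{\left(8 \right)} = 120 \frac{13^{\frac{3}{2}}}{8} + 8 = 120 \frac{13 \sqrt{13}}{8} + 8 = 195 \sqrt{13} + 8 = 8 + 195 \sqrt{13}$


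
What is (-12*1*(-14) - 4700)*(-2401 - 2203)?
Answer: 20865328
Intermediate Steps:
(-12*1*(-14) - 4700)*(-2401 - 2203) = (-12*(-14) - 4700)*(-4604) = (168 - 4700)*(-4604) = -4532*(-4604) = 20865328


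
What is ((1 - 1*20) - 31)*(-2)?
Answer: 100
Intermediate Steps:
((1 - 1*20) - 31)*(-2) = ((1 - 20) - 31)*(-2) = (-19 - 31)*(-2) = -50*(-2) = 100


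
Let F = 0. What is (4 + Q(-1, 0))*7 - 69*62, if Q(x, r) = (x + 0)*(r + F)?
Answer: -4250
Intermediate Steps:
Q(x, r) = r*x (Q(x, r) = (x + 0)*(r + 0) = x*r = r*x)
(4 + Q(-1, 0))*7 - 69*62 = (4 + 0*(-1))*7 - 69*62 = (4 + 0)*7 - 4278 = 4*7 - 4278 = 28 - 4278 = -4250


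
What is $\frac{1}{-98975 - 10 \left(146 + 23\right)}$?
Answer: $- \frac{1}{100665} \approx -9.9339 \cdot 10^{-6}$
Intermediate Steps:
$\frac{1}{-98975 - 10 \left(146 + 23\right)} = \frac{1}{-98975 - 1690} = \frac{1}{-100665} = - \frac{1}{100665}$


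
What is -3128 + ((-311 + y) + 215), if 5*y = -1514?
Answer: -17634/5 ≈ -3526.8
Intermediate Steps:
y = -1514/5 (y = (⅕)*(-1514) = -1514/5 ≈ -302.80)
-3128 + ((-311 + y) + 215) = -3128 + ((-311 - 1514/5) + 215) = -3128 + (-3069/5 + 215) = -3128 - 1994/5 = -17634/5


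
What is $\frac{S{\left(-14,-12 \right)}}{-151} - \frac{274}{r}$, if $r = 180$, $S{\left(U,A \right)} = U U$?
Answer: $- \frac{38327}{13590} \approx -2.8202$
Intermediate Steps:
$S{\left(U,A \right)} = U^{2}$
$\frac{S{\left(-14,-12 \right)}}{-151} - \frac{274}{r} = \frac{\left(-14\right)^{2}}{-151} - \frac{274}{180} = 196 \left(- \frac{1}{151}\right) - \frac{137}{90} = - \frac{196}{151} - \frac{137}{90} = - \frac{38327}{13590}$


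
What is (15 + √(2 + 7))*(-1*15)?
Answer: -270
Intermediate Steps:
(15 + √(2 + 7))*(-1*15) = (15 + √9)*(-15) = (15 + 3)*(-15) = 18*(-15) = -270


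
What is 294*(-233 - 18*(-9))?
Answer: -20874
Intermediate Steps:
294*(-233 - 18*(-9)) = 294*(-233 + 162) = 294*(-71) = -20874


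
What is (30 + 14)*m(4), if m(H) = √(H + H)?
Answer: 88*√2 ≈ 124.45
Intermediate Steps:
m(H) = √2*√H (m(H) = √(2*H) = √2*√H)
(30 + 14)*m(4) = (30 + 14)*(√2*√4) = 44*(√2*2) = 44*(2*√2) = 88*√2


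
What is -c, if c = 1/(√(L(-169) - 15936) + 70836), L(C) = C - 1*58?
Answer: -70836/5017755059 + I*√16163/5017755059 ≈ -1.4117e-5 + 2.5337e-8*I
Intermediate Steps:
L(C) = -58 + C (L(C) = C - 58 = -58 + C)
c = 1/(70836 + I*√16163) (c = 1/(√((-58 - 169) - 15936) + 70836) = 1/(√(-227 - 15936) + 70836) = 1/(√(-16163) + 70836) = 1/(I*√16163 + 70836) = 1/(70836 + I*√16163) ≈ 1.4117e-5 - 2.534e-8*I)
-c = -(70836/5017755059 - I*√16163/5017755059) = -70836/5017755059 + I*√16163/5017755059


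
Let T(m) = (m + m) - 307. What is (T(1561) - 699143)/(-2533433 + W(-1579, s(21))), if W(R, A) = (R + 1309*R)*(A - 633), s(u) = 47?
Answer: -696328/1209601707 ≈ -0.00057567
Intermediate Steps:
W(R, A) = 1310*R*(-633 + A) (W(R, A) = (1310*R)*(-633 + A) = 1310*R*(-633 + A))
T(m) = -307 + 2*m (T(m) = 2*m - 307 = -307 + 2*m)
(T(1561) - 699143)/(-2533433 + W(-1579, s(21))) = ((-307 + 2*1561) - 699143)/(-2533433 + 1310*(-1579)*(-633 + 47)) = ((-307 + 3122) - 699143)/(-2533433 + 1310*(-1579)*(-586)) = (2815 - 699143)/(-2533433 + 1212135140) = -696328/1209601707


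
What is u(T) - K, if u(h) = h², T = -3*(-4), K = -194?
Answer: 338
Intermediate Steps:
T = 12
u(T) - K = 12² - 1*(-194) = 144 + 194 = 338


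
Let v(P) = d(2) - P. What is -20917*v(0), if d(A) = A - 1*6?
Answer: 83668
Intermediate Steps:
d(A) = -6 + A (d(A) = A - 6 = -6 + A)
v(P) = -4 - P (v(P) = (-6 + 2) - P = -4 - P)
-20917*v(0) = -20917*(-4 - 1*0) = -20917*(-4 + 0) = -20917*(-4) = 83668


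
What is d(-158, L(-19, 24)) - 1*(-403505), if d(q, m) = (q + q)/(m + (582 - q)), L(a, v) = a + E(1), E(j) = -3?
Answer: 144858137/359 ≈ 4.0350e+5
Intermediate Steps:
L(a, v) = -3 + a (L(a, v) = a - 3 = -3 + a)
d(q, m) = 2*q/(582 + m - q) (d(q, m) = (2*q)/(582 + m - q) = 2*q/(582 + m - q))
d(-158, L(-19, 24)) - 1*(-403505) = 2*(-158)/(582 + (-3 - 19) - 1*(-158)) - 1*(-403505) = 2*(-158)/(582 - 22 + 158) + 403505 = 2*(-158)/718 + 403505 = 2*(-158)*(1/718) + 403505 = -158/359 + 403505 = 144858137/359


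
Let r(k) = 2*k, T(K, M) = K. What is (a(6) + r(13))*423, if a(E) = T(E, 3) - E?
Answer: 10998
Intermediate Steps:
a(E) = 0 (a(E) = E - E = 0)
(a(6) + r(13))*423 = (0 + 2*13)*423 = (0 + 26)*423 = 26*423 = 10998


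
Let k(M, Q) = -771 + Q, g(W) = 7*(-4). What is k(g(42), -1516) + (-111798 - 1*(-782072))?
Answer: 667987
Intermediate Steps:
g(W) = -28
k(g(42), -1516) + (-111798 - 1*(-782072)) = (-771 - 1516) + (-111798 - 1*(-782072)) = -2287 + (-111798 + 782072) = -2287 + 670274 = 667987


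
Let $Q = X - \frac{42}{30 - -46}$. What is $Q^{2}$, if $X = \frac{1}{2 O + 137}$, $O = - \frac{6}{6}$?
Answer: $\frac{7823209}{26316900} \approx 0.29727$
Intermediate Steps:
$O = -1$ ($O = \left(-6\right) \frac{1}{6} = -1$)
$X = \frac{1}{135}$ ($X = \frac{1}{2 \left(-1\right) + 137} = \frac{1}{-2 + 137} = \frac{1}{135} \approx 0.0074074$)
$Q = - \frac{2797}{5130}$ ($Q = \frac{1}{135} - \frac{42}{30 - -46} = \frac{1}{135} - \frac{42}{30 + 46} = \frac{1}{135} - \frac{42}{76} = \frac{1}{135} - 42 \cdot \frac{1}{76} = \frac{1}{135} - \frac{21}{38} = - \frac{2797}{5130} \approx -0.54522$)
$Q^{2} = \left(- \frac{2797}{5130}\right)^{2} = \frac{7823209}{26316900}$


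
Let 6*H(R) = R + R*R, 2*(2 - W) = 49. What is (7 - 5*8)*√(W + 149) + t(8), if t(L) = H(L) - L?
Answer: 4 - 33*√506/2 ≈ -367.16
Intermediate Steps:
W = -45/2 (W = 2 - ½*49 = 2 - 49/2 = -45/2 ≈ -22.500)
H(R) = R/6 + R²/6 (H(R) = (R + R*R)/6 = (R + R²)/6 = R/6 + R²/6)
t(L) = -L + L*(1 + L)/6 (t(L) = L*(1 + L)/6 - L = -L + L*(1 + L)/6)
(7 - 5*8)*√(W + 149) + t(8) = (7 - 5*8)*√(-45/2 + 149) + (⅙)*8*(-5 + 8) = (7 - 40)*√(253/2) + (⅙)*8*3 = -33*√506/2 + 4 = 4 - 33*√506/2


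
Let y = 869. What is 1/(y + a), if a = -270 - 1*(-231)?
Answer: 1/830 ≈ 0.0012048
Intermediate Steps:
a = -39 (a = -270 + 231 = -39)
1/(y + a) = 1/(869 - 39) = 1/830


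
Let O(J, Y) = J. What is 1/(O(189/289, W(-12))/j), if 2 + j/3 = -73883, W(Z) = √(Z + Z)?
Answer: -3050395/9 ≈ -3.3893e+5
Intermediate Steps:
W(Z) = √2*√Z (W(Z) = √(2*Z) = √2*√Z)
j = -221655 (j = -6 + 3*(-73883) = -6 - 221649 = -221655)
1/(O(189/289, W(-12))/j) = 1/((189/289)/(-221655)) = 1/((189*(1/289))*(-1/221655)) = 1/((189/289)*(-1/221655)) = 1/(-9/3050395) = -3050395/9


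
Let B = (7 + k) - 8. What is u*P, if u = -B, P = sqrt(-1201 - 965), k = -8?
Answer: 171*I*sqrt(6) ≈ 418.86*I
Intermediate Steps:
B = -9 (B = (7 - 8) - 8 = -1 - 8 = -9)
P = 19*I*sqrt(6) (P = sqrt(-2166) = 19*I*sqrt(6) ≈ 46.54*I)
u = 9 (u = -1*(-9) = 9)
u*P = 9*(19*I*sqrt(6)) = 171*I*sqrt(6)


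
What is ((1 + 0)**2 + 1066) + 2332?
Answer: 3399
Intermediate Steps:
((1 + 0)**2 + 1066) + 2332 = (1**2 + 1066) + 2332 = (1 + 1066) + 2332 = 1067 + 2332 = 3399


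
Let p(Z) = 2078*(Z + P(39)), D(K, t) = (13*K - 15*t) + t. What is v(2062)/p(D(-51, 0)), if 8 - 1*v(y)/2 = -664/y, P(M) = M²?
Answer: 10/1071209 ≈ 9.3352e-6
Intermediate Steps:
D(K, t) = -14*t + 13*K (D(K, t) = (-15*t + 13*K) + t = -14*t + 13*K)
v(y) = 16 + 1328/y (v(y) = 16 - (-1328)/y = 16 + 1328/y)
p(Z) = 3160638 + 2078*Z (p(Z) = 2078*(Z + 39²) = 2078*(Z + 1521) = 2078*(1521 + Z) = 3160638 + 2078*Z)
v(2062)/p(D(-51, 0)) = (16 + 1328/2062)/(3160638 + 2078*(-14*0 + 13*(-51))) = (16 + 1328*(1/2062))/(3160638 + 2078*(0 - 663)) = (16 + 664/1031)/(3160638 + 2078*(-663)) = 17160/(1031*(3160638 - 1377714)) = (17160/1031)/1782924 = (17160/1031)*(1/1782924) = 10/1071209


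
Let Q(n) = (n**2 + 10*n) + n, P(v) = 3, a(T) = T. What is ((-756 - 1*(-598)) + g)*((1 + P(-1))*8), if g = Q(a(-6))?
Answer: -6016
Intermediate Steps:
Q(n) = n**2 + 11*n
g = -30 (g = -6*(11 - 6) = -6*5 = -30)
((-756 - 1*(-598)) + g)*((1 + P(-1))*8) = ((-756 - 1*(-598)) - 30)*((1 + 3)*8) = ((-756 + 598) - 30)*(4*8) = (-158 - 30)*32 = -188*32 = -6016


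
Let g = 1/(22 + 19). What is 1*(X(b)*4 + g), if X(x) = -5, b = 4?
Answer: -819/41 ≈ -19.976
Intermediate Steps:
g = 1/41 ≈ 0.024390
1*(X(b)*4 + g) = 1*(-5*4 + 1/41) = 1*(-20 + 1/41) = 1*(-819/41) = -819/41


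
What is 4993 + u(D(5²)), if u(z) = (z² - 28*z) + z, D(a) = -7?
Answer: 5231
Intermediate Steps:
u(z) = z² - 27*z
4993 + u(D(5²)) = 4993 - 7*(-27 - 7) = 4993 - 7*(-34) = 4993 + 238 = 5231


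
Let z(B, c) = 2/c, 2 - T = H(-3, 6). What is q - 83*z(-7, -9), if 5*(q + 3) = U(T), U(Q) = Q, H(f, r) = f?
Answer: 148/9 ≈ 16.444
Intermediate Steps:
T = 5 (T = 2 - 1*(-3) = 2 + 3 = 5)
q = -2 (q = -3 + (⅕)*5 = -3 + 1 = -2)
q - 83*z(-7, -9) = -2 - 166/(-9) = -2 - 166*(-1)/9 = -2 - 83*(-2/9) = -2 + 166/9 = 148/9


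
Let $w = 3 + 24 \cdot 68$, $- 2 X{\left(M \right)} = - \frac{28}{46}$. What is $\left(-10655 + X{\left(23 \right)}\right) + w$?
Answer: $- \frac{207453}{23} \approx -9019.7$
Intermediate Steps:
$X{\left(M \right)} = \frac{7}{23}$ ($X{\left(M \right)} = - \frac{\left(-28\right) \frac{1}{46}}{2} = \left(- \frac{1}{2}\right) \left(- \frac{14}{23}\right) = \frac{7}{23}$)
$w = 1635$ ($w = 3 + 1632 = 1635$)
$\left(-10655 + X{\left(23 \right)}\right) + w = \left(-10655 + \frac{7}{23}\right) + 1635 = - \frac{245058}{23} + 1635 = - \frac{207453}{23}$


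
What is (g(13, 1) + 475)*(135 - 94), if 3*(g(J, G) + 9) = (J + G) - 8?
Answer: 19188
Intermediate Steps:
g(J, G) = -35/3 + G/3 + J/3 (g(J, G) = -9 + ((J + G) - 8)/3 = -9 + ((G + J) - 8)/3 = -9 + (-8 + G + J)/3 = -9 + (-8/3 + G/3 + J/3) = -35/3 + G/3 + J/3)
(g(13, 1) + 475)*(135 - 94) = ((-35/3 + (1/3)*1 + (1/3)*13) + 475)*(135 - 94) = ((-35/3 + 1/3 + 13/3) + 475)*41 = (-7 + 475)*41 = 468*41 = 19188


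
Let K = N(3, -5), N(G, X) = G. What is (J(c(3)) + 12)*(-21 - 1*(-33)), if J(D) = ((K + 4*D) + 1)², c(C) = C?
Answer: 3216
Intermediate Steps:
K = 3
J(D) = (4 + 4*D)² (J(D) = ((3 + 4*D) + 1)² = (4 + 4*D)²)
(J(c(3)) + 12)*(-21 - 1*(-33)) = (16*(1 + 3)² + 12)*(-21 - 1*(-33)) = (16*4² + 12)*(-21 + 33) = (16*16 + 12)*12 = (256 + 12)*12 = 268*12 = 3216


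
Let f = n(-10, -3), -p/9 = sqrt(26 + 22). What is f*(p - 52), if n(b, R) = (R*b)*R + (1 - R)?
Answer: 4472 + 3096*sqrt(3) ≈ 9834.4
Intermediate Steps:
p = -36*sqrt(3) (p = -9*sqrt(26 + 22) = -36*sqrt(3) ≈ -62.354)
n(b, R) = 1 - R + b*R**2 (n(b, R) = b*R**2 + (1 - R) = 1 - R + b*R**2)
f = -86 (f = 1 - 1*(-3) - 10*(-3)**2 = 1 + 3 - 10*9 = 1 + 3 - 90 = -86)
f*(p - 52) = -86*(-36*sqrt(3) - 52) = -86*(-52 - 36*sqrt(3)) = 4472 + 3096*sqrt(3)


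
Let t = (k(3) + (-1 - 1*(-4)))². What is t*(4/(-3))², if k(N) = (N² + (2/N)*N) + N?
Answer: 4624/9 ≈ 513.78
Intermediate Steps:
k(N) = 2 + N + N² (k(N) = (N² + 2) + N = (2 + N²) + N = 2 + N + N²)
t = 289 (t = ((2 + 3 + 3²) + (-1 - 1*(-4)))² = ((2 + 3 + 9) + (-1 + 4))² = (14 + 3)² = 17² = 289)
t*(4/(-3))² = 289*(4/(-3))² = 289*(4*(-⅓))² = 289*(-4/3)² = 289*(16/9) = 4624/9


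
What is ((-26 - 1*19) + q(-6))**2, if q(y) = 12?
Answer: 1089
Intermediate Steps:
((-26 - 1*19) + q(-6))**2 = ((-26 - 1*19) + 12)**2 = ((-26 - 19) + 12)**2 = (-45 + 12)**2 = (-33)**2 = 1089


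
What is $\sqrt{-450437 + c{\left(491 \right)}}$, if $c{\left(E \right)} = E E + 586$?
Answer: $i \sqrt{208770} \approx 456.91 i$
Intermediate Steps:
$c{\left(E \right)} = 586 + E^{2}$ ($c{\left(E \right)} = E^{2} + 586 = 586 + E^{2}$)
$\sqrt{-450437 + c{\left(491 \right)}} = \sqrt{-450437 + \left(586 + 491^{2}\right)} = \sqrt{-450437 + \left(586 + 241081\right)} = \sqrt{-450437 + 241667} = \sqrt{-208770} = i \sqrt{208770}$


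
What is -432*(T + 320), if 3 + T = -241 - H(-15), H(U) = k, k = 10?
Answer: -28512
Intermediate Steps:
H(U) = 10
T = -254 (T = -3 + (-241 - 1*10) = -3 + (-241 - 10) = -3 - 251 = -254)
-432*(T + 320) = -432*(-254 + 320) = -432*66 = -28512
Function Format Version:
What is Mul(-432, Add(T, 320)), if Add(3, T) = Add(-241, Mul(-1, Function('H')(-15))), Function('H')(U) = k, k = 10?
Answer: -28512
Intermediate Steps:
Function('H')(U) = 10
T = -254 (T = Add(-3, Add(-241, Mul(-1, 10))) = Add(-3, Add(-241, -10)) = Add(-3, -251) = -254)
Mul(-432, Add(T, 320)) = Mul(-432, Add(-254, 320)) = Mul(-432, 66) = -28512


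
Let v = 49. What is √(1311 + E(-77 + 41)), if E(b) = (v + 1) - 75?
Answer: √1286 ≈ 35.861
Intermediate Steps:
E(b) = -25 (E(b) = (49 + 1) - 75 = 50 - 75 = -25)
√(1311 + E(-77 + 41)) = √(1311 - 25) = √1286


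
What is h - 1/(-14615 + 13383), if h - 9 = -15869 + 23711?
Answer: 9672433/1232 ≈ 7851.0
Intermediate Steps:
h = 7851 (h = 9 + (-15869 + 23711) = 9 + 7842 = 7851)
h - 1/(-14615 + 13383) = 7851 - 1/(-14615 + 13383) = 7851 - 1/(-1232) = 7851 - 1*(-1/1232) = 7851 + 1/1232 = 9672433/1232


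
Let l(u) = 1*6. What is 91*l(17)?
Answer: 546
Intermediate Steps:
l(u) = 6
91*l(17) = 91*6 = 546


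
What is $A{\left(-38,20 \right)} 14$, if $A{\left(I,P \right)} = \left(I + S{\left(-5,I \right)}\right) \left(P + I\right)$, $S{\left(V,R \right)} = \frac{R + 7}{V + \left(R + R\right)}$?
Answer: $\frac{85316}{9} \approx 9479.6$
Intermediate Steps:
$S{\left(V,R \right)} = \frac{7 + R}{V + 2 R}$
$A{\left(I,P \right)} = \left(I + P\right) \left(I + \frac{7 + I}{-5 + 2 I}\right)$ ($A{\left(I,P \right)} = \left(I + \frac{7 + I}{-5 + 2 I}\right) \left(P + I\right) = \left(I + \frac{7 + I}{-5 + 2 I}\right) \left(I + P\right) = \left(I + P\right) \left(I + \frac{7 + I}{-5 + 2 I}\right)$)
$A{\left(-38,20 \right)} 14 = \frac{- 38 \left(7 - 38\right) + 20 \left(7 - 38\right) - 38 \left(-5 + 2 \left(-38\right)\right) \left(-38 + 20\right)}{-5 + 2 \left(-38\right)} 14 = \frac{\left(-38\right) \left(-31\right) + 20 \left(-31\right) - 38 \left(-5 - 76\right) \left(-18\right)}{-5 - 76} \cdot 14 = \frac{1178 - 620 - \left(-3078\right) \left(-18\right)}{-81} \cdot 14 = - \frac{1178 - 620 - 55404}{81} \cdot 14 = \left(- \frac{1}{81}\right) \left(-54846\right) 14 = \frac{6094}{9} \cdot 14 = \frac{85316}{9}$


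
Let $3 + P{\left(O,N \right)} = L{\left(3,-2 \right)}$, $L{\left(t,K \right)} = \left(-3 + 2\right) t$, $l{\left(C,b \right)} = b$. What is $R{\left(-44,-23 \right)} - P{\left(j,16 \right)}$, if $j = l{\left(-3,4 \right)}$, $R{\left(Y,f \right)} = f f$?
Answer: $535$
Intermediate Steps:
$R{\left(Y,f \right)} = f^{2}$
$j = 4$
$L{\left(t,K \right)} = - t$
$P{\left(O,N \right)} = -6$ ($P{\left(O,N \right)} = -3 - 3 = -6$)
$R{\left(-44,-23 \right)} - P{\left(j,16 \right)} = \left(-23\right)^{2} - -6 = 529 + 6 = 535$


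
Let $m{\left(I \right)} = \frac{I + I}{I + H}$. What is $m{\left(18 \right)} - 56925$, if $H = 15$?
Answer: $- \frac{626163}{11} \approx -56924.0$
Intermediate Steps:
$m{\left(I \right)} = \frac{2 I}{15 + I}$ ($m{\left(I \right)} = \frac{I + I}{I + 15} = \frac{2 I}{15 + I}$)
$m{\left(18 \right)} - 56925 = 2 \cdot 18 \frac{1}{15 + 18} - 56925 = 2 \cdot 18 \cdot \frac{1}{33} - 56925 = \frac{12}{11} - 56925 = - \frac{626163}{11}$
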